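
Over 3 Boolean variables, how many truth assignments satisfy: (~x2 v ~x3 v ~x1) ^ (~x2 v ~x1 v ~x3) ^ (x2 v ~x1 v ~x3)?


Enumerate all 8 truth assignments over 3 variables.
Test each against every clause.
Satisfying assignments found: 6.

6


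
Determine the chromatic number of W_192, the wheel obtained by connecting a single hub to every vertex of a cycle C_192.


W_192 consists of the cycle C_192 together with a hub vertex adjacent to every cycle vertex.
The cycle C_192 needs 2 colors (even cycle -> 2).
The hub is adjacent to every cycle vertex, so it must receive a new color distinct from all of them.
Chromatic number = 2 + 1 = 3.

3


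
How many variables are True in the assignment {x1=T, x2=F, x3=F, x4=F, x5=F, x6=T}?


The weight is the number of variables assigned True.
True variables: x1, x6.
Weight = 2.

2


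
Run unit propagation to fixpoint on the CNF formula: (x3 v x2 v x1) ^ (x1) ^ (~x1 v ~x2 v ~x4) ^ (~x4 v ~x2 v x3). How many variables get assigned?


Unit propagation repeatedly assigns the literal in any unit clause, then simplifies.
Assignments in order: x1 = T.
No further unit clauses remain.
Total variables assigned = 1.

1


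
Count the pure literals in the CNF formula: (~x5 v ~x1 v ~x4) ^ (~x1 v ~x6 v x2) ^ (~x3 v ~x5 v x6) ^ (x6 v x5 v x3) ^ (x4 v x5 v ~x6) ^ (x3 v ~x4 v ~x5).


A pure literal appears in only one polarity across all clauses.
Pure literals: x1 (negative only), x2 (positive only).
Count = 2.

2


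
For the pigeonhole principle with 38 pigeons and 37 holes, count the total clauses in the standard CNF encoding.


The PHP encoding has two parts:
1) At-least-one-hole clauses: 38 (one per pigeon, each with 37 literals).
2) At-most-one-pigeon-per-hole clauses: 37 holes * C(38,2) = 37 * 703 = 26011.
Total clauses = 38 + 26011 = 26049.

26049


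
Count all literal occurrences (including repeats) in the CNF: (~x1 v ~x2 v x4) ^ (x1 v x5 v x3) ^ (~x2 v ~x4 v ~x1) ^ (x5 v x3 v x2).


Clause lengths: 3, 3, 3, 3.
Sum = 3 + 3 + 3 + 3 = 12.

12


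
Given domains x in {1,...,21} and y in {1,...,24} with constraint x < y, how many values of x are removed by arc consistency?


For the constraint x < y, x needs a supporting value in y's domain.
x can be at most 23 (one less than y's maximum).
Valid x values from domain: 21 out of 21.
Pruned = 21 - 21 = 0.

0


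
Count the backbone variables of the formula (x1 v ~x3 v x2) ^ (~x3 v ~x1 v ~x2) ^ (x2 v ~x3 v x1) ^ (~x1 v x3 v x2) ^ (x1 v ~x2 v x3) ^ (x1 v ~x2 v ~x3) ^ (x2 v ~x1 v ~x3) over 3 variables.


Find all satisfying assignments: 2 model(s).
Check which variables have the same value in every model.
Fixed variables: x3=F.
Backbone size = 1.

1


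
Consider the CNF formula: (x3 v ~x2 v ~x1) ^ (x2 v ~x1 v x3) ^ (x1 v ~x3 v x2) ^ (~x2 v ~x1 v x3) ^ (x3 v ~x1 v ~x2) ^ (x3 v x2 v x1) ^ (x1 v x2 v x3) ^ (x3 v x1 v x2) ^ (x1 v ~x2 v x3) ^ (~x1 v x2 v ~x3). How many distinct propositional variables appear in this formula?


Identify each distinct variable in the formula.
Variables found: x1, x2, x3.
Total distinct variables = 3.

3


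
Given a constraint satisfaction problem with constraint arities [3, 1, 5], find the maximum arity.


The arities are: 3, 1, 5.
Scan for the maximum value.
Maximum arity = 5.

5


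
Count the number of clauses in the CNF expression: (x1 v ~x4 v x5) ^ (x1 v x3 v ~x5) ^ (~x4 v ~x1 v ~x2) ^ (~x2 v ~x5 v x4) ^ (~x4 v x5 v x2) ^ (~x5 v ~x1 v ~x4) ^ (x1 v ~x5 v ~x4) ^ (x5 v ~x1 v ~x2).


Each group enclosed in parentheses joined by ^ is one clause.
Counting the conjuncts: 8 clauses.

8


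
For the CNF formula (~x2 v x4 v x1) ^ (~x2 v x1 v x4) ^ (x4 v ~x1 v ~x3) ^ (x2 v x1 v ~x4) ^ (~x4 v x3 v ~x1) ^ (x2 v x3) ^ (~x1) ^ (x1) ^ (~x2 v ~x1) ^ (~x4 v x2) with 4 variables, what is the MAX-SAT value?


Enumerate all 16 truth assignments.
For each, count how many of the 10 clauses are satisfied.
The formula is not fully satisfiable, so the maximum is below 10.
Maximum simultaneously satisfiable clauses = 9.

9


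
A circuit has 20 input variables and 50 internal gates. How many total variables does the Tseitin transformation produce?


The Tseitin transformation introduces one auxiliary variable per gate.
Total variables = inputs + gates = 20 + 50 = 70.

70


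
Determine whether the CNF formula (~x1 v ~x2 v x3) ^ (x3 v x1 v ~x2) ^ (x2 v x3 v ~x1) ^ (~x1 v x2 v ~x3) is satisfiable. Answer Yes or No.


Check all 8 possible truth assignments.
Number of satisfying assignments found: 4.
The formula is satisfiable.

Yes


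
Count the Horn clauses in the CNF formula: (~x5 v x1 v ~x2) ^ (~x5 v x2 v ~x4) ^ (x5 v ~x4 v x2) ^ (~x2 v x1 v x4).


A Horn clause has at most one positive literal.
Clause 1: 1 positive lit(s) -> Horn
Clause 2: 1 positive lit(s) -> Horn
Clause 3: 2 positive lit(s) -> not Horn
Clause 4: 2 positive lit(s) -> not Horn
Total Horn clauses = 2.

2


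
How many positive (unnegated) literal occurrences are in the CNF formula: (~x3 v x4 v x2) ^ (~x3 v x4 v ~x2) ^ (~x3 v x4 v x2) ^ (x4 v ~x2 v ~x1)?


Scan each clause for unnegated literals.
Clause 1: 2 positive; Clause 2: 1 positive; Clause 3: 2 positive; Clause 4: 1 positive.
Total positive literal occurrences = 6.

6


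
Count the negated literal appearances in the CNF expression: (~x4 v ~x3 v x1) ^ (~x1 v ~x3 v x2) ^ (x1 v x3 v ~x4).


Scan each clause for negated literals.
Clause 1: 2 negative; Clause 2: 2 negative; Clause 3: 1 negative.
Total negative literal occurrences = 5.

5


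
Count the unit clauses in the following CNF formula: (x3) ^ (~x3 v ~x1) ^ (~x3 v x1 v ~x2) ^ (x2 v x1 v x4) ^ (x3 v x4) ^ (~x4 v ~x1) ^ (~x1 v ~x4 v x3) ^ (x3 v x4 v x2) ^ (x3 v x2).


A unit clause contains exactly one literal.
Unit clauses found: (x3).
Count = 1.

1


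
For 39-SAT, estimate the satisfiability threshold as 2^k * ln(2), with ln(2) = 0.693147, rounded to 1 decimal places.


Using the asymptotic formula: threshold ~ 2^k * ln(2).
2^39 = 549755813888.
549755813888 * 0.693147 = 381061593129.0.

381061593129.0


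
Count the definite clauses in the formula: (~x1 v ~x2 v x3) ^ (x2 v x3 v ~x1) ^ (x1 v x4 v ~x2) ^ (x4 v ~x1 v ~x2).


A definite clause has exactly one positive literal.
Clause 1: 1 positive -> definite
Clause 2: 2 positive -> not definite
Clause 3: 2 positive -> not definite
Clause 4: 1 positive -> definite
Definite clause count = 2.

2


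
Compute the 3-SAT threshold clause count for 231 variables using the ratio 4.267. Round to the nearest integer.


The 3-SAT phase transition occurs at approximately 4.267 clauses per variable.
m = 4.267 * 231 = 985.677.
Rounded to nearest integer: 986.

986


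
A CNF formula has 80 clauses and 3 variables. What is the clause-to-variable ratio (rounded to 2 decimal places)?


Clause-to-variable ratio = clauses / variables.
80 / 3 = 26.67.

26.67


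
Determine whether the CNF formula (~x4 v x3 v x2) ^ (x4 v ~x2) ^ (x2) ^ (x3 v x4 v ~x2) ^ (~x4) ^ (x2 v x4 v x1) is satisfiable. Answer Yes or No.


Check all 16 possible truth assignments.
Number of satisfying assignments found: 0.
The formula is unsatisfiable.

No


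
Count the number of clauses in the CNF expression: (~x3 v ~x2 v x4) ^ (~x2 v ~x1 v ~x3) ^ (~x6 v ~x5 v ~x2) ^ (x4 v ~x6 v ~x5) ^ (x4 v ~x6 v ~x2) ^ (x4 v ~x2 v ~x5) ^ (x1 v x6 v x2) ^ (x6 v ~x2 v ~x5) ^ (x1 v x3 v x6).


Each group enclosed in parentheses joined by ^ is one clause.
Counting the conjuncts: 9 clauses.

9


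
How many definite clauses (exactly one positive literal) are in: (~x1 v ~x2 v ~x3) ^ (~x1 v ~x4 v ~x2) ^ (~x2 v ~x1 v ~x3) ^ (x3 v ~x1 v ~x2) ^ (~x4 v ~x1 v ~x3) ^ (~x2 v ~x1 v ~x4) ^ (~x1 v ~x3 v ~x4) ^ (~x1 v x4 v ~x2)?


A definite clause has exactly one positive literal.
Clause 1: 0 positive -> not definite
Clause 2: 0 positive -> not definite
Clause 3: 0 positive -> not definite
Clause 4: 1 positive -> definite
Clause 5: 0 positive -> not definite
Clause 6: 0 positive -> not definite
Clause 7: 0 positive -> not definite
Clause 8: 1 positive -> definite
Definite clause count = 2.

2


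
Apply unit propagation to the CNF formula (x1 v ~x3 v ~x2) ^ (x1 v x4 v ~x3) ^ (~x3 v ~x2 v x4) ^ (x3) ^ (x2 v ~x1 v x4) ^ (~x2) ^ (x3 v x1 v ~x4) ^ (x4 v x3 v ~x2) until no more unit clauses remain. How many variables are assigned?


Unit propagation repeatedly assigns the literal in any unit clause, then simplifies.
Assignments in order: x3 = T, x2 = F.
No further unit clauses remain.
Total variables assigned = 2.

2


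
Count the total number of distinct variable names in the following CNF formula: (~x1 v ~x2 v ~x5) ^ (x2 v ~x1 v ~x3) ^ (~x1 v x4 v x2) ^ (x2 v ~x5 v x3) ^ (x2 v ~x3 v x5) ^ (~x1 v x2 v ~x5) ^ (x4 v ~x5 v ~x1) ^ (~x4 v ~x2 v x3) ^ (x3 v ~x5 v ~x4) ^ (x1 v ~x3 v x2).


Identify each distinct variable in the formula.
Variables found: x1, x2, x3, x4, x5.
Total distinct variables = 5.

5


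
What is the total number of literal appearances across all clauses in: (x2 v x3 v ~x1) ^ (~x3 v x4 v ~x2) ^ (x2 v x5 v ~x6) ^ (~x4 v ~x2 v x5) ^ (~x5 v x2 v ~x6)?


Clause lengths: 3, 3, 3, 3, 3.
Sum = 3 + 3 + 3 + 3 + 3 = 15.

15


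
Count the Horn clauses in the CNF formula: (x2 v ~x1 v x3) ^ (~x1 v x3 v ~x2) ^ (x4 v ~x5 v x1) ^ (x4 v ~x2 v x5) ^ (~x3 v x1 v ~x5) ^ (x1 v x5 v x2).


A Horn clause has at most one positive literal.
Clause 1: 2 positive lit(s) -> not Horn
Clause 2: 1 positive lit(s) -> Horn
Clause 3: 2 positive lit(s) -> not Horn
Clause 4: 2 positive lit(s) -> not Horn
Clause 5: 1 positive lit(s) -> Horn
Clause 6: 3 positive lit(s) -> not Horn
Total Horn clauses = 2.

2


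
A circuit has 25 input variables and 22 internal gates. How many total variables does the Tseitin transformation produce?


The Tseitin transformation introduces one auxiliary variable per gate.
Total variables = inputs + gates = 25 + 22 = 47.

47


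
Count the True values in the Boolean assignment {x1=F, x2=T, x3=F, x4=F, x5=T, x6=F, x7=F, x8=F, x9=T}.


The weight is the number of variables assigned True.
True variables: x2, x5, x9.
Weight = 3.

3


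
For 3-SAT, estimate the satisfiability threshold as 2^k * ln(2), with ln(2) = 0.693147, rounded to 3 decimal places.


Using the asymptotic formula: threshold ~ 2^k * ln(2).
2^3 = 8.
8 * 0.693147 = 5.545.

5.545


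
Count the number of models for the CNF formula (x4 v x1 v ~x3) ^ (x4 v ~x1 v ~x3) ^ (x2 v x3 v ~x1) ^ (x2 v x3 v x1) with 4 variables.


Enumerate all 16 truth assignments over 4 variables.
Test each against every clause.
Satisfying assignments found: 8.

8


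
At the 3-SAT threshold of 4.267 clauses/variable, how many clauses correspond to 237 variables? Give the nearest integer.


The 3-SAT phase transition occurs at approximately 4.267 clauses per variable.
m = 4.267 * 237 = 1011.279.
Rounded to nearest integer: 1011.

1011


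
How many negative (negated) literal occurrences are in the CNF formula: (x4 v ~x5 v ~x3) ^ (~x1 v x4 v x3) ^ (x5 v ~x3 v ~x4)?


Scan each clause for negated literals.
Clause 1: 2 negative; Clause 2: 1 negative; Clause 3: 2 negative.
Total negative literal occurrences = 5.

5


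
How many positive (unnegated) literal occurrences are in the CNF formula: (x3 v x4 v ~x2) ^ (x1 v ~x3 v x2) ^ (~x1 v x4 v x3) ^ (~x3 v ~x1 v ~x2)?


Scan each clause for unnegated literals.
Clause 1: 2 positive; Clause 2: 2 positive; Clause 3: 2 positive; Clause 4: 0 positive.
Total positive literal occurrences = 6.

6


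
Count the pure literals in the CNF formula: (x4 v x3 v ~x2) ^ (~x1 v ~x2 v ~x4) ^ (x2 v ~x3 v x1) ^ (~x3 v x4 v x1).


A pure literal appears in only one polarity across all clauses.
No pure literals found.
Count = 0.

0


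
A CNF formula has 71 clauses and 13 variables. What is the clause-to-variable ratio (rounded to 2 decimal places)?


Clause-to-variable ratio = clauses / variables.
71 / 13 = 5.46.

5.46


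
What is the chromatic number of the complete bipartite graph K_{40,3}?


K_{40,3} is bipartite by definition: the two parts are independent sets, with every edge crossing between them.
Color all vertices in one part with color 1 and all vertices in the other part with color 2.
Since the graph has at least one edge, one color does not suffice.
Chromatic number = 2.

2


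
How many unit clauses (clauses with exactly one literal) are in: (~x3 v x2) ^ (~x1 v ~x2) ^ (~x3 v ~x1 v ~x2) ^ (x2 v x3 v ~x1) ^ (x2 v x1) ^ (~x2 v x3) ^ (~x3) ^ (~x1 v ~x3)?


A unit clause contains exactly one literal.
Unit clauses found: (~x3).
Count = 1.

1


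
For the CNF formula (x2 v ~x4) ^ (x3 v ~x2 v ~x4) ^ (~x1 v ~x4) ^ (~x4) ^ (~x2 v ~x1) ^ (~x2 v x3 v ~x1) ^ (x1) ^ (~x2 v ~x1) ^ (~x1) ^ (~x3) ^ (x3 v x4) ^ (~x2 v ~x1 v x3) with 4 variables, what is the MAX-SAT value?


Enumerate all 16 truth assignments.
For each, count how many of the 12 clauses are satisfied.
The formula is not fully satisfiable, so the maximum is below 12.
Maximum simultaneously satisfiable clauses = 10.

10


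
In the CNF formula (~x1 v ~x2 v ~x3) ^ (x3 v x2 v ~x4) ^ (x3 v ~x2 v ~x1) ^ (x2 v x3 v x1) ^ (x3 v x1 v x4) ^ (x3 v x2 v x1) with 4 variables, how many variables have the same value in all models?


Find all satisfying assignments: 8 model(s).
Check which variables have the same value in every model.
No variable is fixed across all models.
Backbone size = 0.

0


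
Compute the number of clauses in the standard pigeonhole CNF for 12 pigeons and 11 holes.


The PHP encoding has two parts:
1) At-least-one-hole clauses: 12 (one per pigeon, each with 11 literals).
2) At-most-one-pigeon-per-hole clauses: 11 holes * C(12,2) = 11 * 66 = 726.
Total clauses = 12 + 726 = 738.

738


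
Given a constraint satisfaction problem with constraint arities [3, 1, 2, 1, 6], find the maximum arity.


The arities are: 3, 1, 2, 1, 6.
Scan for the maximum value.
Maximum arity = 6.

6


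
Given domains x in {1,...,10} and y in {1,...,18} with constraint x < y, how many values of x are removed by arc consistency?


For the constraint x < y, x needs a supporting value in y's domain.
x can be at most 17 (one less than y's maximum).
Valid x values from domain: 10 out of 10.
Pruned = 10 - 10 = 0.

0


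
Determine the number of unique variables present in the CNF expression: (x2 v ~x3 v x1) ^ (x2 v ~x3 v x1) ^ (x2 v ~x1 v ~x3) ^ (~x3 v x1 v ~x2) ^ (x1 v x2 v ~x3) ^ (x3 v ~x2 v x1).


Identify each distinct variable in the formula.
Variables found: x1, x2, x3.
Total distinct variables = 3.

3


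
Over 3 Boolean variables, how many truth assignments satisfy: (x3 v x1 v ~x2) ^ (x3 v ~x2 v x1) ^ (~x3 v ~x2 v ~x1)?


Enumerate all 8 truth assignments over 3 variables.
Test each against every clause.
Satisfying assignments found: 6.

6


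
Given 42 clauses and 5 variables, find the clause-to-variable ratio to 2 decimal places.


Clause-to-variable ratio = clauses / variables.
42 / 5 = 8.4.

8.4


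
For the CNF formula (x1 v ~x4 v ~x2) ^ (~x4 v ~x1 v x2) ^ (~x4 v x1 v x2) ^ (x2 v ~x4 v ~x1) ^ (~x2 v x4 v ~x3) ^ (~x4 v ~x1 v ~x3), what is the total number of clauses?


Each group enclosed in parentheses joined by ^ is one clause.
Counting the conjuncts: 6 clauses.

6


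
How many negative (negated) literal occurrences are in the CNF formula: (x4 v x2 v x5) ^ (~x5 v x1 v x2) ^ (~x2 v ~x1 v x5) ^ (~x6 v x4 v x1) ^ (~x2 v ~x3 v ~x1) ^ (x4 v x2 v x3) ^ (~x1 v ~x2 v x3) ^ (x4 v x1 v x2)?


Scan each clause for negated literals.
Clause 1: 0 negative; Clause 2: 1 negative; Clause 3: 2 negative; Clause 4: 1 negative; Clause 5: 3 negative; Clause 6: 0 negative; Clause 7: 2 negative; Clause 8: 0 negative.
Total negative literal occurrences = 9.

9


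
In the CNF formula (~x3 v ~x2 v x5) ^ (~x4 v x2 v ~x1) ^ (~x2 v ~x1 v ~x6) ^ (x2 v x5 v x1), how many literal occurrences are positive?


Scan each clause for unnegated literals.
Clause 1: 1 positive; Clause 2: 1 positive; Clause 3: 0 positive; Clause 4: 3 positive.
Total positive literal occurrences = 5.

5


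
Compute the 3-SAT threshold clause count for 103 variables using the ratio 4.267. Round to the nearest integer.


The 3-SAT phase transition occurs at approximately 4.267 clauses per variable.
m = 4.267 * 103 = 439.501.
Rounded to nearest integer: 440.

440


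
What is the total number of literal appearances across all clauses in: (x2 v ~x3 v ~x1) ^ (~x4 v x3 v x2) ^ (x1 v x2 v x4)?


Clause lengths: 3, 3, 3.
Sum = 3 + 3 + 3 = 9.

9


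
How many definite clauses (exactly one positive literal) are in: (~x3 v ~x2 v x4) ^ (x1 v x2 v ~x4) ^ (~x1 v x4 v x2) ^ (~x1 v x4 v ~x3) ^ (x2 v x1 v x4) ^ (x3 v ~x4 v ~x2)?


A definite clause has exactly one positive literal.
Clause 1: 1 positive -> definite
Clause 2: 2 positive -> not definite
Clause 3: 2 positive -> not definite
Clause 4: 1 positive -> definite
Clause 5: 3 positive -> not definite
Clause 6: 1 positive -> definite
Definite clause count = 3.

3


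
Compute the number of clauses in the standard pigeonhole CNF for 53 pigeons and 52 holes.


The PHP encoding has two parts:
1) At-least-one-hole clauses: 53 (one per pigeon, each with 52 literals).
2) At-most-one-pigeon-per-hole clauses: 52 holes * C(53,2) = 52 * 1378 = 71656.
Total clauses = 53 + 71656 = 71709.

71709


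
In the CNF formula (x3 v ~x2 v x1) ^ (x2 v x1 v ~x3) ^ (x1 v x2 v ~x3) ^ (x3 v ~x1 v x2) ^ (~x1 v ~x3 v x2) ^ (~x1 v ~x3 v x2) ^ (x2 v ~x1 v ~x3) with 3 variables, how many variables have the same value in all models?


Find all satisfying assignments: 4 model(s).
Check which variables have the same value in every model.
No variable is fixed across all models.
Backbone size = 0.

0


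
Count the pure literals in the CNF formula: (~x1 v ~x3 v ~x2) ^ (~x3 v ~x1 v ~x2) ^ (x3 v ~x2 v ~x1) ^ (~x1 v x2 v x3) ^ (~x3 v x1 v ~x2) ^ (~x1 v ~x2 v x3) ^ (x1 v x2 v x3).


A pure literal appears in only one polarity across all clauses.
No pure literals found.
Count = 0.

0


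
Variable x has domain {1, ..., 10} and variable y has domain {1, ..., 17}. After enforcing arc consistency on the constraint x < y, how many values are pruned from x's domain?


For the constraint x < y, x needs a supporting value in y's domain.
x can be at most 16 (one less than y's maximum).
Valid x values from domain: 10 out of 10.
Pruned = 10 - 10 = 0.

0


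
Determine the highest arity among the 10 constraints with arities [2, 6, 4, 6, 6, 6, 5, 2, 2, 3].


The arities are: 2, 6, 4, 6, 6, 6, 5, 2, 2, 3.
Scan for the maximum value.
Maximum arity = 6.

6


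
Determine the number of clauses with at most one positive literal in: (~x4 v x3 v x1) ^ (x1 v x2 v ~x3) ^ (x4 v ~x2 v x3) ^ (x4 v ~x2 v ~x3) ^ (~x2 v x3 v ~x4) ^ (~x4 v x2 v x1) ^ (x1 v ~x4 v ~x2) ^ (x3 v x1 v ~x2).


A Horn clause has at most one positive literal.
Clause 1: 2 positive lit(s) -> not Horn
Clause 2: 2 positive lit(s) -> not Horn
Clause 3: 2 positive lit(s) -> not Horn
Clause 4: 1 positive lit(s) -> Horn
Clause 5: 1 positive lit(s) -> Horn
Clause 6: 2 positive lit(s) -> not Horn
Clause 7: 1 positive lit(s) -> Horn
Clause 8: 2 positive lit(s) -> not Horn
Total Horn clauses = 3.

3


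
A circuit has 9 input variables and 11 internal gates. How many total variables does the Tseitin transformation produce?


The Tseitin transformation introduces one auxiliary variable per gate.
Total variables = inputs + gates = 9 + 11 = 20.

20


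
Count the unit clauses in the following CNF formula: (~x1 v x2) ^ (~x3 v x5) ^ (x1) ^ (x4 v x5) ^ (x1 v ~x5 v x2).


A unit clause contains exactly one literal.
Unit clauses found: (x1).
Count = 1.

1


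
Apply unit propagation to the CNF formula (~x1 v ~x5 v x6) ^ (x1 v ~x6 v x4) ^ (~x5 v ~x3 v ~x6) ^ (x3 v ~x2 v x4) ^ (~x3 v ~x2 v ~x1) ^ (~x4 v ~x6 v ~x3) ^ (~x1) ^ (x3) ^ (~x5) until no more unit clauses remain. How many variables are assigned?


Unit propagation repeatedly assigns the literal in any unit clause, then simplifies.
Assignments in order: x1 = F, x3 = T, x5 = F.
No further unit clauses remain.
Total variables assigned = 3.

3


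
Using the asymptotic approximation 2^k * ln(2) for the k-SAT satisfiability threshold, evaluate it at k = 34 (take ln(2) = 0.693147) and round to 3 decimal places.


Using the asymptotic formula: threshold ~ 2^k * ln(2).
2^34 = 17179869184.
17179869184 * 0.693147 = 11908174785.282.

11908174785.282


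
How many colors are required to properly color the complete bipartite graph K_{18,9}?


K_{18,9} is bipartite by definition: the two parts are independent sets, with every edge crossing between them.
Color all vertices in one part with color 1 and all vertices in the other part with color 2.
Since the graph has at least one edge, one color does not suffice.
Chromatic number = 2.

2


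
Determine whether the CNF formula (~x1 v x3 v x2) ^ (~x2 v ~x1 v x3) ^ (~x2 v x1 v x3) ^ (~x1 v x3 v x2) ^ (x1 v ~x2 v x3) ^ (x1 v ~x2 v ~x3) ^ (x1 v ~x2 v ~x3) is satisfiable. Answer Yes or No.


Check all 8 possible truth assignments.
Number of satisfying assignments found: 4.
The formula is satisfiable.

Yes


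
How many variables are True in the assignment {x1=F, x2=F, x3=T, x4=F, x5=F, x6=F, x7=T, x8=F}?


The weight is the number of variables assigned True.
True variables: x3, x7.
Weight = 2.

2


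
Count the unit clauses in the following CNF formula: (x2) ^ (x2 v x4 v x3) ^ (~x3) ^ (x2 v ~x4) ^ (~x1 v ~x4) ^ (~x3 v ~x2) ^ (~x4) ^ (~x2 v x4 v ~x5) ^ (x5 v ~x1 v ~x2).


A unit clause contains exactly one literal.
Unit clauses found: (x2), (~x3), (~x4).
Count = 3.

3


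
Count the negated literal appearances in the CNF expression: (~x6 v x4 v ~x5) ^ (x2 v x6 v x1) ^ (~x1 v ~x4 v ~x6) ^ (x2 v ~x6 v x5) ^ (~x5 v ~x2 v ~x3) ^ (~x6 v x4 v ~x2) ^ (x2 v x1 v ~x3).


Scan each clause for negated literals.
Clause 1: 2 negative; Clause 2: 0 negative; Clause 3: 3 negative; Clause 4: 1 negative; Clause 5: 3 negative; Clause 6: 2 negative; Clause 7: 1 negative.
Total negative literal occurrences = 12.

12


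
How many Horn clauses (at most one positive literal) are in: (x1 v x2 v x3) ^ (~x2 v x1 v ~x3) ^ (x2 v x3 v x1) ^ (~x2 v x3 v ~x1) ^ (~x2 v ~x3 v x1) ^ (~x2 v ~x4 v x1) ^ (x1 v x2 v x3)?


A Horn clause has at most one positive literal.
Clause 1: 3 positive lit(s) -> not Horn
Clause 2: 1 positive lit(s) -> Horn
Clause 3: 3 positive lit(s) -> not Horn
Clause 4: 1 positive lit(s) -> Horn
Clause 5: 1 positive lit(s) -> Horn
Clause 6: 1 positive lit(s) -> Horn
Clause 7: 3 positive lit(s) -> not Horn
Total Horn clauses = 4.

4


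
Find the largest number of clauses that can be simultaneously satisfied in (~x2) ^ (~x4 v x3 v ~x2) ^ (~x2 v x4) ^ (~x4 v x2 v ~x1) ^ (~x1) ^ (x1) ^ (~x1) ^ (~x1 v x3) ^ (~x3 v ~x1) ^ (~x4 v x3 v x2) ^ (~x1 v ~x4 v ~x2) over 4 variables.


Enumerate all 16 truth assignments.
For each, count how many of the 11 clauses are satisfied.
The formula is not fully satisfiable, so the maximum is below 11.
Maximum simultaneously satisfiable clauses = 10.

10


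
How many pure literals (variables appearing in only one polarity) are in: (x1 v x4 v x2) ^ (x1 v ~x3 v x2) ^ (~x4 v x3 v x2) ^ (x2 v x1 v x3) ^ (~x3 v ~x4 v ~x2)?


A pure literal appears in only one polarity across all clauses.
Pure literals: x1 (positive only).
Count = 1.

1


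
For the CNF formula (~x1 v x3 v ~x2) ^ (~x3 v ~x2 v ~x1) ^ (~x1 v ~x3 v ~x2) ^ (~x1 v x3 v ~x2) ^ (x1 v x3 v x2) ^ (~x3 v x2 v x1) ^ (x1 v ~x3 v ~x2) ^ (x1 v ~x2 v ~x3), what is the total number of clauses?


Each group enclosed in parentheses joined by ^ is one clause.
Counting the conjuncts: 8 clauses.

8


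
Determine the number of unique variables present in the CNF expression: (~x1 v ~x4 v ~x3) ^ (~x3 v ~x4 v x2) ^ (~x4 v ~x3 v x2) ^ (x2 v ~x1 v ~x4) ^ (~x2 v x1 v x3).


Identify each distinct variable in the formula.
Variables found: x1, x2, x3, x4.
Total distinct variables = 4.

4


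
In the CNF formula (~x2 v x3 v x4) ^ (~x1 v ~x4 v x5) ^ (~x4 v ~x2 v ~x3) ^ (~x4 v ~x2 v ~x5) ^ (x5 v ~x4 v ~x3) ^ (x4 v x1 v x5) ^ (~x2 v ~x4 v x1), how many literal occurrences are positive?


Scan each clause for unnegated literals.
Clause 1: 2 positive; Clause 2: 1 positive; Clause 3: 0 positive; Clause 4: 0 positive; Clause 5: 1 positive; Clause 6: 3 positive; Clause 7: 1 positive.
Total positive literal occurrences = 8.

8


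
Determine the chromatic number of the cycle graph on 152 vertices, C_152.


A cycle on an even number of vertices is bipartite: alternate two colors around the cycle.
Since 152 is even, two colors suffice, and at least two are needed because the graph has edges.
Chromatic number = 2.

2


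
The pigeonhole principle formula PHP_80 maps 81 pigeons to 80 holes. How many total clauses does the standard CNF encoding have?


The PHP encoding has two parts:
1) At-least-one-hole clauses: 81 (one per pigeon, each with 80 literals).
2) At-most-one-pigeon-per-hole clauses: 80 holes * C(81,2) = 80 * 3240 = 259200.
Total clauses = 81 + 259200 = 259281.

259281


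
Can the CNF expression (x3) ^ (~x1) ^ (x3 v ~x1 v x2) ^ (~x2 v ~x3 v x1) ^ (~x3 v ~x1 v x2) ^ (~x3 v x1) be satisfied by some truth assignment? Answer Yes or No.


Check all 8 possible truth assignments.
Number of satisfying assignments found: 0.
The formula is unsatisfiable.

No


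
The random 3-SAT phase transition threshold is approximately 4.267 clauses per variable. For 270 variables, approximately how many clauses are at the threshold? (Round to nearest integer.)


The 3-SAT phase transition occurs at approximately 4.267 clauses per variable.
m = 4.267 * 270 = 1152.09.
Rounded to nearest integer: 1152.

1152


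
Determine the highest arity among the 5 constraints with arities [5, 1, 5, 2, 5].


The arities are: 5, 1, 5, 2, 5.
Scan for the maximum value.
Maximum arity = 5.

5


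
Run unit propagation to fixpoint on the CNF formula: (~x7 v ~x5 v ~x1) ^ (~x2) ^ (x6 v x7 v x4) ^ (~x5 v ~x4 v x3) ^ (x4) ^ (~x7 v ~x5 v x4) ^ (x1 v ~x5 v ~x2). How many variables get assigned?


Unit propagation repeatedly assigns the literal in any unit clause, then simplifies.
Assignments in order: x2 = F, x4 = T.
No further unit clauses remain.
Total variables assigned = 2.

2


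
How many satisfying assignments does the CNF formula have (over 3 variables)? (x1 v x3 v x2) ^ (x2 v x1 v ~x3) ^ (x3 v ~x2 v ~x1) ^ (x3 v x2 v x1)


Enumerate all 8 truth assignments over 3 variables.
Test each against every clause.
Satisfying assignments found: 5.

5


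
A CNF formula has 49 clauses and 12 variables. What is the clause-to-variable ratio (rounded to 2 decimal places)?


Clause-to-variable ratio = clauses / variables.
49 / 12 = 4.08.

4.08


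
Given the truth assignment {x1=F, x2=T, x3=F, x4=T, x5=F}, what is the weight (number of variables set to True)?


The weight is the number of variables assigned True.
True variables: x2, x4.
Weight = 2.

2


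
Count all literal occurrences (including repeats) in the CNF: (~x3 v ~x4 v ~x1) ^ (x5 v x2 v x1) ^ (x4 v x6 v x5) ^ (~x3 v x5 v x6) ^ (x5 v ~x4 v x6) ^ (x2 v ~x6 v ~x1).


Clause lengths: 3, 3, 3, 3, 3, 3.
Sum = 3 + 3 + 3 + 3 + 3 + 3 = 18.

18


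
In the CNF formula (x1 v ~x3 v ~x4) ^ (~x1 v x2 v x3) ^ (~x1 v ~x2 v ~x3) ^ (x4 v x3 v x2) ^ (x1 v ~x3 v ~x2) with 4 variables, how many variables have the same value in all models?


Find all satisfying assignments: 8 model(s).
Check which variables have the same value in every model.
No variable is fixed across all models.
Backbone size = 0.

0


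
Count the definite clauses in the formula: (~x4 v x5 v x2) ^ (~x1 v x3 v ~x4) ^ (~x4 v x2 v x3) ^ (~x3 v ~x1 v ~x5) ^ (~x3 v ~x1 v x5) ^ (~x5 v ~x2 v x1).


A definite clause has exactly one positive literal.
Clause 1: 2 positive -> not definite
Clause 2: 1 positive -> definite
Clause 3: 2 positive -> not definite
Clause 4: 0 positive -> not definite
Clause 5: 1 positive -> definite
Clause 6: 1 positive -> definite
Definite clause count = 3.

3


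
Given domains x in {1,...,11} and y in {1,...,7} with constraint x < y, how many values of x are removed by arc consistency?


For the constraint x < y, x needs a supporting value in y's domain.
x can be at most 6 (one less than y's maximum).
Valid x values from domain: 6 out of 11.
Pruned = 11 - 6 = 5.

5


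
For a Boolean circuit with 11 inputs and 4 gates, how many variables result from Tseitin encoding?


The Tseitin transformation introduces one auxiliary variable per gate.
Total variables = inputs + gates = 11 + 4 = 15.

15


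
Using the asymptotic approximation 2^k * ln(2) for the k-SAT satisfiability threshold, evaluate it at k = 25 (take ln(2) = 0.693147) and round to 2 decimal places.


Using the asymptotic formula: threshold ~ 2^k * ln(2).
2^25 = 33554432.
33554432 * 0.693147 = 23258153.88.

23258153.88


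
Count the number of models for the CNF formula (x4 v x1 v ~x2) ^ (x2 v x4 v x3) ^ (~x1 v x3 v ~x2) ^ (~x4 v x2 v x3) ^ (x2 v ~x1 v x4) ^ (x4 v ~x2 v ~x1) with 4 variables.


Enumerate all 16 truth assignments over 4 variables.
Test each against every clause.
Satisfying assignments found: 6.

6


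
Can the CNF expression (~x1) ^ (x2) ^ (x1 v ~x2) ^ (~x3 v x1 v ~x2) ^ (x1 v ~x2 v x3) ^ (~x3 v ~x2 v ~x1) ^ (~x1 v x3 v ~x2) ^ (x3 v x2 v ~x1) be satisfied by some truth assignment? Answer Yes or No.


Check all 8 possible truth assignments.
Number of satisfying assignments found: 0.
The formula is unsatisfiable.

No


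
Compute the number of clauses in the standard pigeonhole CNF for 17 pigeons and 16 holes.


The PHP encoding has two parts:
1) At-least-one-hole clauses: 17 (one per pigeon, each with 16 literals).
2) At-most-one-pigeon-per-hole clauses: 16 holes * C(17,2) = 16 * 136 = 2176.
Total clauses = 17 + 2176 = 2193.

2193


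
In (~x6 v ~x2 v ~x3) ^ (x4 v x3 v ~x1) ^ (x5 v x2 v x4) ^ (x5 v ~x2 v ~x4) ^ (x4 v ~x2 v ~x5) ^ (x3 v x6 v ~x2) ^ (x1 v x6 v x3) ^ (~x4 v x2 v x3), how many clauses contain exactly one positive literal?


A definite clause has exactly one positive literal.
Clause 1: 0 positive -> not definite
Clause 2: 2 positive -> not definite
Clause 3: 3 positive -> not definite
Clause 4: 1 positive -> definite
Clause 5: 1 positive -> definite
Clause 6: 2 positive -> not definite
Clause 7: 3 positive -> not definite
Clause 8: 2 positive -> not definite
Definite clause count = 2.

2


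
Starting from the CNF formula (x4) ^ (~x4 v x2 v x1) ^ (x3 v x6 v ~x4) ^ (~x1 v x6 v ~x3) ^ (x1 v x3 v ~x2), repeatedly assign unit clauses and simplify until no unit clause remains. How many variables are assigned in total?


Unit propagation repeatedly assigns the literal in any unit clause, then simplifies.
Assignments in order: x4 = T.
No further unit clauses remain.
Total variables assigned = 1.

1


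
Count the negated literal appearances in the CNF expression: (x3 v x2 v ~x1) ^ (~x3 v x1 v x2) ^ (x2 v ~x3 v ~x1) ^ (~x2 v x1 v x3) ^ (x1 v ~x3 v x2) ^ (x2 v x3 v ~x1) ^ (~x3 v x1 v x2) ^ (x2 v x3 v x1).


Scan each clause for negated literals.
Clause 1: 1 negative; Clause 2: 1 negative; Clause 3: 2 negative; Clause 4: 1 negative; Clause 5: 1 negative; Clause 6: 1 negative; Clause 7: 1 negative; Clause 8: 0 negative.
Total negative literal occurrences = 8.

8


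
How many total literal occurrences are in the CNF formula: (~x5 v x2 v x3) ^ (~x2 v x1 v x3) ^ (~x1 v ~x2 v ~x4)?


Clause lengths: 3, 3, 3.
Sum = 3 + 3 + 3 = 9.

9


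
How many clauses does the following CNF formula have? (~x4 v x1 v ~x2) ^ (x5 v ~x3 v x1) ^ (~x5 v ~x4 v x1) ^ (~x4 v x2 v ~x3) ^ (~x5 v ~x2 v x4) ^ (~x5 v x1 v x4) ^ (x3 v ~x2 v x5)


Each group enclosed in parentheses joined by ^ is one clause.
Counting the conjuncts: 7 clauses.

7


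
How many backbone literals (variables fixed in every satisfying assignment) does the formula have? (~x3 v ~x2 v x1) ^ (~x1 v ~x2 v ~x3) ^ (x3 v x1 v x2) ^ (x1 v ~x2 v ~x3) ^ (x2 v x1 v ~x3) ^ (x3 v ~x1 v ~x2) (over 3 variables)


Find all satisfying assignments: 3 model(s).
Check which variables have the same value in every model.
No variable is fixed across all models.
Backbone size = 0.

0


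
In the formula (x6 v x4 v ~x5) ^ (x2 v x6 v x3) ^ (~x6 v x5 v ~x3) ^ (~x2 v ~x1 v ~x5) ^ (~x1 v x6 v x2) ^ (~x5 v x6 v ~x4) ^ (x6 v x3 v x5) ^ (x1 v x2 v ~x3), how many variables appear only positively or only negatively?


A pure literal appears in only one polarity across all clauses.
No pure literals found.
Count = 0.

0


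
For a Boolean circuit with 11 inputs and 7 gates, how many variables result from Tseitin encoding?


The Tseitin transformation introduces one auxiliary variable per gate.
Total variables = inputs + gates = 11 + 7 = 18.

18


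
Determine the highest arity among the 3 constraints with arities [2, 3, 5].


The arities are: 2, 3, 5.
Scan for the maximum value.
Maximum arity = 5.

5


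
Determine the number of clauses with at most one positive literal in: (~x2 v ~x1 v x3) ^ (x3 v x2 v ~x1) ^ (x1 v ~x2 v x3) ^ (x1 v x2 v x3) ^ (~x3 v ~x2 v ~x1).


A Horn clause has at most one positive literal.
Clause 1: 1 positive lit(s) -> Horn
Clause 2: 2 positive lit(s) -> not Horn
Clause 3: 2 positive lit(s) -> not Horn
Clause 4: 3 positive lit(s) -> not Horn
Clause 5: 0 positive lit(s) -> Horn
Total Horn clauses = 2.

2


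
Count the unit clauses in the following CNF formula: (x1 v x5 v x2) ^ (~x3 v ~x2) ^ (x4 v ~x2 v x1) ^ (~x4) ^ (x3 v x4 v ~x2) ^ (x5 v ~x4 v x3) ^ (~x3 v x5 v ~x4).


A unit clause contains exactly one literal.
Unit clauses found: (~x4).
Count = 1.

1


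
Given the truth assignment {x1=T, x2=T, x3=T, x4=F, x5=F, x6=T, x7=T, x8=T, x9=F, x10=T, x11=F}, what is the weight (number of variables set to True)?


The weight is the number of variables assigned True.
True variables: x1, x2, x3, x6, x7, x8, x10.
Weight = 7.

7


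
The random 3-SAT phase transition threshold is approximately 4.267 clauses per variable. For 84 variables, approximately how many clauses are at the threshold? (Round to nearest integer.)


The 3-SAT phase transition occurs at approximately 4.267 clauses per variable.
m = 4.267 * 84 = 358.428.
Rounded to nearest integer: 358.

358


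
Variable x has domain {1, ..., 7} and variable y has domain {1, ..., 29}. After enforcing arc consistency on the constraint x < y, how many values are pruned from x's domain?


For the constraint x < y, x needs a supporting value in y's domain.
x can be at most 28 (one less than y's maximum).
Valid x values from domain: 7 out of 7.
Pruned = 7 - 7 = 0.

0


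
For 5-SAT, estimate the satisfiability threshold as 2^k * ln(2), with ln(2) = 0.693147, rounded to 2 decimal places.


Using the asymptotic formula: threshold ~ 2^k * ln(2).
2^5 = 32.
32 * 0.693147 = 22.18.

22.18


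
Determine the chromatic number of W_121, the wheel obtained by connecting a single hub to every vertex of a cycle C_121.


W_121 consists of the cycle C_121 together with a hub vertex adjacent to every cycle vertex.
The cycle C_121 needs 3 colors (odd cycle -> 3).
The hub is adjacent to every cycle vertex, so it must receive a new color distinct from all of them.
Chromatic number = 3 + 1 = 4.

4


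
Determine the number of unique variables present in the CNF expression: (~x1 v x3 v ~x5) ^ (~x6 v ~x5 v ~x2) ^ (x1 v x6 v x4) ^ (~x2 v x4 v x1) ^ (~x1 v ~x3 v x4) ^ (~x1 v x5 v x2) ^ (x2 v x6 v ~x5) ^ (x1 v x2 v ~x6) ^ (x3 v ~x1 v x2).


Identify each distinct variable in the formula.
Variables found: x1, x2, x3, x4, x5, x6.
Total distinct variables = 6.

6


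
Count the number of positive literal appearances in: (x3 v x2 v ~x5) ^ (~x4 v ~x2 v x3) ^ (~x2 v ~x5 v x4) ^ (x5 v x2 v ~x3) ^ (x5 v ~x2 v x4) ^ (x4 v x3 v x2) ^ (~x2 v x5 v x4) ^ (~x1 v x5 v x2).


Scan each clause for unnegated literals.
Clause 1: 2 positive; Clause 2: 1 positive; Clause 3: 1 positive; Clause 4: 2 positive; Clause 5: 2 positive; Clause 6: 3 positive; Clause 7: 2 positive; Clause 8: 2 positive.
Total positive literal occurrences = 15.

15


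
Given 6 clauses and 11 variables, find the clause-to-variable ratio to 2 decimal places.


Clause-to-variable ratio = clauses / variables.
6 / 11 = 0.55.

0.55


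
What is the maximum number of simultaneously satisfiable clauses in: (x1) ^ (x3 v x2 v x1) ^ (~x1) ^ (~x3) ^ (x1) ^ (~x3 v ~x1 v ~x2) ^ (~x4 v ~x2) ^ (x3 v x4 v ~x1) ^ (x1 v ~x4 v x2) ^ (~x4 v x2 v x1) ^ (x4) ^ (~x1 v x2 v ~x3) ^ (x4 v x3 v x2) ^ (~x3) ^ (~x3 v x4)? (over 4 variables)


Enumerate all 16 truth assignments.
For each, count how many of the 15 clauses are satisfied.
The formula is not fully satisfiable, so the maximum is below 15.
Maximum simultaneously satisfiable clauses = 14.

14


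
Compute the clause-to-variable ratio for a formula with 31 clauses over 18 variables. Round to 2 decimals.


Clause-to-variable ratio = clauses / variables.
31 / 18 = 1.72.

1.72


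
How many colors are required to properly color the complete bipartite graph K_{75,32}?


K_{75,32} is bipartite by definition: the two parts are independent sets, with every edge crossing between them.
Color all vertices in one part with color 1 and all vertices in the other part with color 2.
Since the graph has at least one edge, one color does not suffice.
Chromatic number = 2.

2


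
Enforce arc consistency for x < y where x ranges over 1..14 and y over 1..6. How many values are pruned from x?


For the constraint x < y, x needs a supporting value in y's domain.
x can be at most 5 (one less than y's maximum).
Valid x values from domain: 5 out of 14.
Pruned = 14 - 5 = 9.

9


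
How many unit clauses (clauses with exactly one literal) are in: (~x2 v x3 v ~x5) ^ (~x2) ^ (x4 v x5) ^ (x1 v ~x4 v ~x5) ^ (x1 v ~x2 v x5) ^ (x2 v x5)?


A unit clause contains exactly one literal.
Unit clauses found: (~x2).
Count = 1.

1


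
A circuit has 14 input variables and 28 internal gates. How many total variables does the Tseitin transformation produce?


The Tseitin transformation introduces one auxiliary variable per gate.
Total variables = inputs + gates = 14 + 28 = 42.

42


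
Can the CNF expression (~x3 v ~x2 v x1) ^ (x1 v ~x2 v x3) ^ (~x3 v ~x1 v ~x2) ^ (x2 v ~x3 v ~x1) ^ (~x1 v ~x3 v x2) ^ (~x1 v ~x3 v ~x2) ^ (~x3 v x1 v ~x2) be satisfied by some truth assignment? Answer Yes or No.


Check all 8 possible truth assignments.
Number of satisfying assignments found: 4.
The formula is satisfiable.

Yes


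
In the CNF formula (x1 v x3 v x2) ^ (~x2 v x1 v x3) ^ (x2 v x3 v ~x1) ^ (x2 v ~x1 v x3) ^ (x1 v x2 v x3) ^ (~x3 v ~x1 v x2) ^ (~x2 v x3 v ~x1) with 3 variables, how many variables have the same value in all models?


Find all satisfying assignments: 3 model(s).
Check which variables have the same value in every model.
Fixed variables: x3=T.
Backbone size = 1.

1


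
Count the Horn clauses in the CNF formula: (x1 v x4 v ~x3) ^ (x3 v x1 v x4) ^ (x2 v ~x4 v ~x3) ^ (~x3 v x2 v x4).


A Horn clause has at most one positive literal.
Clause 1: 2 positive lit(s) -> not Horn
Clause 2: 3 positive lit(s) -> not Horn
Clause 3: 1 positive lit(s) -> Horn
Clause 4: 2 positive lit(s) -> not Horn
Total Horn clauses = 1.

1


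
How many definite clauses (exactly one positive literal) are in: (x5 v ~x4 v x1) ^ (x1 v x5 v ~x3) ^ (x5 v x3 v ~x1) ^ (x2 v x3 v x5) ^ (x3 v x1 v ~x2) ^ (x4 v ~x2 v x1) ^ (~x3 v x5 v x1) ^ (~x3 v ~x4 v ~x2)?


A definite clause has exactly one positive literal.
Clause 1: 2 positive -> not definite
Clause 2: 2 positive -> not definite
Clause 3: 2 positive -> not definite
Clause 4: 3 positive -> not definite
Clause 5: 2 positive -> not definite
Clause 6: 2 positive -> not definite
Clause 7: 2 positive -> not definite
Clause 8: 0 positive -> not definite
Definite clause count = 0.

0


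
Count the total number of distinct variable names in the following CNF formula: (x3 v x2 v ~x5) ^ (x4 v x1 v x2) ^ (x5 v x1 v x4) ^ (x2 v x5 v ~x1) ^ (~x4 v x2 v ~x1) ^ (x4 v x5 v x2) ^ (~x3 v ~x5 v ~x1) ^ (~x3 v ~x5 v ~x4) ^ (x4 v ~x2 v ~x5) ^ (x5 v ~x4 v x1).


Identify each distinct variable in the formula.
Variables found: x1, x2, x3, x4, x5.
Total distinct variables = 5.

5
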